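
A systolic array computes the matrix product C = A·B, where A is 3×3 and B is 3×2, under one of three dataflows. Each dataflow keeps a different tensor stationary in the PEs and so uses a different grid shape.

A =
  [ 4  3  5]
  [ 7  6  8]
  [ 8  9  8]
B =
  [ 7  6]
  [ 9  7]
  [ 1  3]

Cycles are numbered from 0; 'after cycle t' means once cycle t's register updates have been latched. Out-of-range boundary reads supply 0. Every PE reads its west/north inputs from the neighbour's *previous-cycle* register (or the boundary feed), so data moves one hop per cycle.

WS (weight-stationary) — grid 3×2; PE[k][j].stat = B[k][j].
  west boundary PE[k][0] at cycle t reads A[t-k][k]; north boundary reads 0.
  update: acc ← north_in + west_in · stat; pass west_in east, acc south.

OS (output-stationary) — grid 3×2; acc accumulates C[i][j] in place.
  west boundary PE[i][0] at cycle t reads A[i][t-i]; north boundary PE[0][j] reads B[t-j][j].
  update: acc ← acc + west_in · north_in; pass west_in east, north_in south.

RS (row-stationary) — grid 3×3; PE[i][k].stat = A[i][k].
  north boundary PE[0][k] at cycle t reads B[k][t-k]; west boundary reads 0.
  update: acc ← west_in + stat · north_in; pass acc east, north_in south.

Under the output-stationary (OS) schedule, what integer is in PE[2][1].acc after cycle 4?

PE[2][1].acc = 111

OS on a 3×2 grid — tracing PE[2][1] and its feeders:
  c0 r1c1: 0 / 0 / 0
  c0 r2c0: 0 / 0 / 0
  c0 r2c1: 0 / 0 / 0
  c1 r1c1: 0 / 0 / 0
  c1 r2c0: 0 / 0 / 0
  c1 r2c1: 0 / 0 / 0
  c2 r1c1: 42 / 7 / 6
  c2 r2c0: 56 / 8 / 7
  c2 r2c1: 0 / 0 / 0
  c3 r1c1: 84 / 6 / 7
  c3 r2c0: 137 / 9 / 9
  c3 r2c1: 48 / 8 / 6
  c4 r1c1: 108 / 8 / 3
  c4 r2c0: 145 / 8 / 1
  c4 r2c1: 111 / 9 / 7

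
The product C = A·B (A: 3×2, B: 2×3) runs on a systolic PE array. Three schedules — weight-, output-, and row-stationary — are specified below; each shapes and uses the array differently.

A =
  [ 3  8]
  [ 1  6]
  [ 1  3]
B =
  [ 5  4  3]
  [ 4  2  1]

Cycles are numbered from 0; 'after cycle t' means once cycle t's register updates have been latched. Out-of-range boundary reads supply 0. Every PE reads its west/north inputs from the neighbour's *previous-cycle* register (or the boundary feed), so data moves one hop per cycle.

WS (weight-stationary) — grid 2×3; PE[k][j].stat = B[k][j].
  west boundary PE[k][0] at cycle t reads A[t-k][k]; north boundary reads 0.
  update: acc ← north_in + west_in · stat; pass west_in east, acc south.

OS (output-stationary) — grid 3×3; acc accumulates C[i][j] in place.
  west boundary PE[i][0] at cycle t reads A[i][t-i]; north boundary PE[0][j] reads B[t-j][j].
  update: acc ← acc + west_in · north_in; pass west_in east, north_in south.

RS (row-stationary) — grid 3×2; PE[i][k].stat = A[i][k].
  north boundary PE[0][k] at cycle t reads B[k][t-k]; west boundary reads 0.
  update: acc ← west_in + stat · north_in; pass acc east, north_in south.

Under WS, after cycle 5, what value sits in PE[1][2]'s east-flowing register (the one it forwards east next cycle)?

register = 3

WS (2×3). Following PE[1][2] plus its west/north inputs:
  after 0 — PE[0][2] acc=0, pass-E 0, pass-S 0
  after 0 — PE[1][1] acc=0, pass-E 0, pass-S 0
  after 0 — PE[1][2] acc=0, pass-E 0, pass-S 0
  after 1 — PE[0][2] acc=0, pass-E 0, pass-S 0
  after 1 — PE[1][1] acc=0, pass-E 0, pass-S 0
  after 1 — PE[1][2] acc=0, pass-E 0, pass-S 0
  after 2 — PE[0][2] acc=9, pass-E 3, pass-S 9
  after 2 — PE[1][1] acc=28, pass-E 8, pass-S 28
  after 2 — PE[1][2] acc=0, pass-E 0, pass-S 0
  after 3 — PE[0][2] acc=3, pass-E 1, pass-S 3
  after 3 — PE[1][1] acc=16, pass-E 6, pass-S 16
  after 3 — PE[1][2] acc=17, pass-E 8, pass-S 17
  after 4 — PE[0][2] acc=3, pass-E 1, pass-S 3
  after 4 — PE[1][1] acc=10, pass-E 3, pass-S 10
  after 4 — PE[1][2] acc=9, pass-E 6, pass-S 9
  after 5 — PE[0][2] acc=0, pass-E 0, pass-S 0
  after 5 — PE[1][1] acc=0, pass-E 0, pass-S 0
  after 5 — PE[1][2] acc=6, pass-E 3, pass-S 6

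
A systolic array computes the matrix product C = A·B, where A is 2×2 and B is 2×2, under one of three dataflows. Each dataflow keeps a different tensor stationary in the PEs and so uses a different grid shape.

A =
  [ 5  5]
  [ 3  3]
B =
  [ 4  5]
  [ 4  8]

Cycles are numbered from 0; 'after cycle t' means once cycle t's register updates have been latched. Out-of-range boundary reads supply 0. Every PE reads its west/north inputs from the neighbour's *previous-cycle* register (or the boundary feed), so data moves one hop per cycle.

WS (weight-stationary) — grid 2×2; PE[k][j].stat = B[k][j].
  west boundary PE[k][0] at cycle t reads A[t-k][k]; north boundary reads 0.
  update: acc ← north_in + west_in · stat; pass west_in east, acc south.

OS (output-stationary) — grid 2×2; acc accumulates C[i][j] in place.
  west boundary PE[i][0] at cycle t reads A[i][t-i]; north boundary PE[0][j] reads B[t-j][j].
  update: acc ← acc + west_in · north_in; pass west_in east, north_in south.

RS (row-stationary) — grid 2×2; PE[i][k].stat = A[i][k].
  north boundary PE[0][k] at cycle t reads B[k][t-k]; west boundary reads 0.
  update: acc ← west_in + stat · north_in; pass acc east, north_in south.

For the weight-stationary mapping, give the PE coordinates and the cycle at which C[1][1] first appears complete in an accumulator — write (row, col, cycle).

(row, col, cycle) = (1, 1, 3)

WS: C[1][1] accumulates in PE[1][1]:
  [0] (1,1) acc=0 (h:0 v:0)
  [1] (1,1) acc=0 (h:0 v:0)
  [2] (1,1) acc=65 (h:5 v:65)
  [3] (1,1) acc=39 (h:3 v:39)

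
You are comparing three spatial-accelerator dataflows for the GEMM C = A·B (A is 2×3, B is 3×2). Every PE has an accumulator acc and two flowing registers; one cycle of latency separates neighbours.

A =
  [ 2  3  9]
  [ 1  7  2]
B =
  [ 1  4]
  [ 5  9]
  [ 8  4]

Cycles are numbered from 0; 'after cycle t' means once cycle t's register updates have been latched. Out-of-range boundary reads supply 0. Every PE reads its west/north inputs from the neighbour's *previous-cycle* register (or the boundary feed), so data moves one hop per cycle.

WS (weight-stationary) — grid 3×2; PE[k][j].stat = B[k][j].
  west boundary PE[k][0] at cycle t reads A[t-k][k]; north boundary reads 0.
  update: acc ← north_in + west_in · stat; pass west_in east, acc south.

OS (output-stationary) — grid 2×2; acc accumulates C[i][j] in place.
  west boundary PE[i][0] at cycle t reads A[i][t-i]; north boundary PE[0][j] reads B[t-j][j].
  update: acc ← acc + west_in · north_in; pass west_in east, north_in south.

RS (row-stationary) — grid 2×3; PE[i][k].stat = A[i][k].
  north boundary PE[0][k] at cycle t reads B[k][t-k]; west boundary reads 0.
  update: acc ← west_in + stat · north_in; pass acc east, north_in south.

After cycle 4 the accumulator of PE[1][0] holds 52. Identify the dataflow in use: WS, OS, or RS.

dataflow = OS

WS (3×2 grid), PE[1][0]:
  c0 r1c0: 0 / 0 / 0
  c1 r1c0: 17 / 3 / 17
  c2 r1c0: 36 / 7 / 36
  c3 r1c0: 0 / 0 / 0
  c4 r1c0: 0 / 0 / 0
OS (2×2 grid), PE[1][0]:
  c0 r1c0: 0 / 0 / 0
  c1 r1c0: 1 / 1 / 1
  c2 r1c0: 36 / 7 / 5
  c3 r1c0: 52 / 2 / 8
  c4 r1c0: 52 / 0 / 0
RS (2×3 grid), PE[1][0]:
  c0 r1c0: 0 / 0 / 0
  c1 r1c0: 1 / 1 / 1
  c2 r1c0: 4 / 4 / 4
  c3 r1c0: 0 / 0 / 0
  c4 r1c0: 0 / 0 / 0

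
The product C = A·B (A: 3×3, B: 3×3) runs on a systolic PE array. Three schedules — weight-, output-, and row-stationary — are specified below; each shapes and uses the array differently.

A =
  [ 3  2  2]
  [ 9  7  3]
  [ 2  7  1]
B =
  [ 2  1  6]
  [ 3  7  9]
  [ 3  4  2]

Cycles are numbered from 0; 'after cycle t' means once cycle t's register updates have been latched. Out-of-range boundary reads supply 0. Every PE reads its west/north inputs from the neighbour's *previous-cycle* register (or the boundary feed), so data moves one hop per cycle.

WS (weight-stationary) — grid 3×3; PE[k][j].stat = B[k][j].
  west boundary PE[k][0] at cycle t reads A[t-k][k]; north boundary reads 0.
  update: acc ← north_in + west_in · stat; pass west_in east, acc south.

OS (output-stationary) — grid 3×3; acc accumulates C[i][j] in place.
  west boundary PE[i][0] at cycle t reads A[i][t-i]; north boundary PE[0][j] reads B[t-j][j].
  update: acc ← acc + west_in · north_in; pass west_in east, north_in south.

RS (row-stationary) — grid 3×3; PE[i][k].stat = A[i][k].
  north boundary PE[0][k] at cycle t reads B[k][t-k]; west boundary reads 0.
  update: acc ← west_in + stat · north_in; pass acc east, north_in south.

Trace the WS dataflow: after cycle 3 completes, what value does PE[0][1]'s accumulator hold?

PE[0][1].acc = 2

WS on a 3×3 grid — tracing PE[0][1] and its feeders:
  after 0 — PE[0][0] acc=6, pass-E 3, pass-S 6
  after 0 — PE[0][1] acc=0, pass-E 0, pass-S 0
  after 1 — PE[0][0] acc=18, pass-E 9, pass-S 18
  after 1 — PE[0][1] acc=3, pass-E 3, pass-S 3
  after 2 — PE[0][0] acc=4, pass-E 2, pass-S 4
  after 2 — PE[0][1] acc=9, pass-E 9, pass-S 9
  after 3 — PE[0][0] acc=0, pass-E 0, pass-S 0
  after 3 — PE[0][1] acc=2, pass-E 2, pass-S 2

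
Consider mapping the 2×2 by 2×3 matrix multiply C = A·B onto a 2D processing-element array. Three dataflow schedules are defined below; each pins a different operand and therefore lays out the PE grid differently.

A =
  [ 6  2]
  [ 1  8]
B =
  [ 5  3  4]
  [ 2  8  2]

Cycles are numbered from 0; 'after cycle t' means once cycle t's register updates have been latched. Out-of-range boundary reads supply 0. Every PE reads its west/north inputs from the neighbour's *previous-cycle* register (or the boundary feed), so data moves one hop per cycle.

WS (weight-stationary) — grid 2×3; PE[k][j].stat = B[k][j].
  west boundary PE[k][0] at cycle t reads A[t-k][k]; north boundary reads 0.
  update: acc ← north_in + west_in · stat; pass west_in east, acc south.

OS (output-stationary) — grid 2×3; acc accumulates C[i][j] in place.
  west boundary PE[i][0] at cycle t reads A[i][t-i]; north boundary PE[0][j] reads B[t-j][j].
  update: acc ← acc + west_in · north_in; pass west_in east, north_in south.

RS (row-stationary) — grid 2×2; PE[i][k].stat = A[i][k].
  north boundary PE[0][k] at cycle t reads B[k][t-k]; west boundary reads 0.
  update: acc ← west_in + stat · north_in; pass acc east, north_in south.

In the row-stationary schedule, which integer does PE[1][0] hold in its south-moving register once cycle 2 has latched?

RS (2×2). Following PE[1][0] plus its west/north inputs:
  @0  [0,0]  acc 30  |  →30  ↓5
  @0  [1,0]  acc 0  |  →0  ↓0
  @1  [0,0]  acc 18  |  →18  ↓3
  @1  [1,0]  acc 5  |  →5  ↓5
  @2  [0,0]  acc 24  |  →24  ↓4
  @2  [1,0]  acc 3  |  →3  ↓3

register = 3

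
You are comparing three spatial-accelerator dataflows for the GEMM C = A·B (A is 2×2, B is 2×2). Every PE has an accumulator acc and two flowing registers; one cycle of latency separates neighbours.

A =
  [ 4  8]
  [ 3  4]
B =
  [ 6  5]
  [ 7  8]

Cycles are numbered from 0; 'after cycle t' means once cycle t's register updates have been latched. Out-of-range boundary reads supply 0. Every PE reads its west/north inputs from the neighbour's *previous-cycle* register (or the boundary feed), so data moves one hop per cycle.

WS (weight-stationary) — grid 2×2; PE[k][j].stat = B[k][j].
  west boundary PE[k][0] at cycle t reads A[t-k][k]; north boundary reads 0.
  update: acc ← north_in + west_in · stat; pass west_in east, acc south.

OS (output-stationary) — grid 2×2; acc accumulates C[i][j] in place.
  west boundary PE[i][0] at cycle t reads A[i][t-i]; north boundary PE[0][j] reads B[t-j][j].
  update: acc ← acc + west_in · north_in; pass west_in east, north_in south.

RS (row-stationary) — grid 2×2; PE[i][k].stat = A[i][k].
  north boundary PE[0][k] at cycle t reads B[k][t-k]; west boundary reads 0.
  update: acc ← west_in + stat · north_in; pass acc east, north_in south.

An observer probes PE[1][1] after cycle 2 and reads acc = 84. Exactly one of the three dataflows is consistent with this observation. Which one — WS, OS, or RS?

dataflow = WS

WS (2×2 grid), PE[1][1]:
  [0] (1,1) acc=0 (h:0 v:0)
  [1] (1,1) acc=0 (h:0 v:0)
  [2] (1,1) acc=84 (h:8 v:84)
OS (2×2 grid), PE[1][1]:
  [0] (1,1) acc=0 (h:0 v:0)
  [1] (1,1) acc=0 (h:0 v:0)
  [2] (1,1) acc=15 (h:3 v:5)
RS (2×2 grid), PE[1][1]:
  [0] (1,1) acc=0 (h:0 v:0)
  [1] (1,1) acc=0 (h:0 v:0)
  [2] (1,1) acc=46 (h:46 v:7)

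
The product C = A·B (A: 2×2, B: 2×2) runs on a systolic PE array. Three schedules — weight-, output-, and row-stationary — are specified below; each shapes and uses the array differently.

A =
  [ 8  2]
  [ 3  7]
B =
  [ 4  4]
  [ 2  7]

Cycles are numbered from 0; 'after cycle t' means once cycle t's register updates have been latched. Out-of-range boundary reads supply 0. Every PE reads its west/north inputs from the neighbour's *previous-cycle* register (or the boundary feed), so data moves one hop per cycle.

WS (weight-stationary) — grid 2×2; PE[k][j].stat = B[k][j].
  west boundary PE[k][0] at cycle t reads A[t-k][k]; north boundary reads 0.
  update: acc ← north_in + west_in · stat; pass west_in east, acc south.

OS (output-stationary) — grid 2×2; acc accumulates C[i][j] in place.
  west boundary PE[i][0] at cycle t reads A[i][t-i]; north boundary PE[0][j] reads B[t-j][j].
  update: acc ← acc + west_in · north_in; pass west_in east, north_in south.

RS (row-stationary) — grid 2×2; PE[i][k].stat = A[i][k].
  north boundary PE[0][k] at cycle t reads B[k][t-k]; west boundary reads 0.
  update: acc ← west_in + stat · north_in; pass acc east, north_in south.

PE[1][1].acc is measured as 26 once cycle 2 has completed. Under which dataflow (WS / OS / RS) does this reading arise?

dataflow = RS

WS [2×2] PE[1][1] across cycles:
  after 0 — PE[1][1] acc=0, pass-E 0, pass-S 0
  after 1 — PE[1][1] acc=0, pass-E 0, pass-S 0
  after 2 — PE[1][1] acc=46, pass-E 2, pass-S 46
OS [2×2] PE[1][1] across cycles:
  after 0 — PE[1][1] acc=0, pass-E 0, pass-S 0
  after 1 — PE[1][1] acc=0, pass-E 0, pass-S 0
  after 2 — PE[1][1] acc=12, pass-E 3, pass-S 4
RS [2×2] PE[1][1] across cycles:
  after 0 — PE[1][1] acc=0, pass-E 0, pass-S 0
  after 1 — PE[1][1] acc=0, pass-E 0, pass-S 0
  after 2 — PE[1][1] acc=26, pass-E 26, pass-S 2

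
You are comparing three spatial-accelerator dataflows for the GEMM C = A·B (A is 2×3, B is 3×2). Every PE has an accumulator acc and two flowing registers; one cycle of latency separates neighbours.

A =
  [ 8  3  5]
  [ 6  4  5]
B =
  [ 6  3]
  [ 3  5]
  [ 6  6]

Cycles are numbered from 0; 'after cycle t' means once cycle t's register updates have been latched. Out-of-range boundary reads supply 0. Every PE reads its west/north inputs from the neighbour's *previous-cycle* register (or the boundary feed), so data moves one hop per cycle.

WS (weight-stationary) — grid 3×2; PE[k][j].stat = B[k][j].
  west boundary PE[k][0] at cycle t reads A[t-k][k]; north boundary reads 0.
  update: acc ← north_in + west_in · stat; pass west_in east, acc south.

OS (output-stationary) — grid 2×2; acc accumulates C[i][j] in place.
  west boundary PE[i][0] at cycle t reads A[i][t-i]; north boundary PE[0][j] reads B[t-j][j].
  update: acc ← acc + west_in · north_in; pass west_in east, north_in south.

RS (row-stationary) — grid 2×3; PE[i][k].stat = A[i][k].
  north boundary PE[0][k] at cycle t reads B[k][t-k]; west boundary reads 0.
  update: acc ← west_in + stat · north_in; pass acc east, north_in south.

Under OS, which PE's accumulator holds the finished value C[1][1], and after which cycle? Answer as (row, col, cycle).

OS — PE[1][1] is where C[1][1] collects:
  @0  [1,1]  acc 0  |  →0  ↓0
  @1  [1,1]  acc 0  |  →0  ↓0
  @2  [1,1]  acc 18  |  →6  ↓3
  @3  [1,1]  acc 38  |  →4  ↓5
  @4  [1,1]  acc 68  |  →5  ↓6

(row, col, cycle) = (1, 1, 4)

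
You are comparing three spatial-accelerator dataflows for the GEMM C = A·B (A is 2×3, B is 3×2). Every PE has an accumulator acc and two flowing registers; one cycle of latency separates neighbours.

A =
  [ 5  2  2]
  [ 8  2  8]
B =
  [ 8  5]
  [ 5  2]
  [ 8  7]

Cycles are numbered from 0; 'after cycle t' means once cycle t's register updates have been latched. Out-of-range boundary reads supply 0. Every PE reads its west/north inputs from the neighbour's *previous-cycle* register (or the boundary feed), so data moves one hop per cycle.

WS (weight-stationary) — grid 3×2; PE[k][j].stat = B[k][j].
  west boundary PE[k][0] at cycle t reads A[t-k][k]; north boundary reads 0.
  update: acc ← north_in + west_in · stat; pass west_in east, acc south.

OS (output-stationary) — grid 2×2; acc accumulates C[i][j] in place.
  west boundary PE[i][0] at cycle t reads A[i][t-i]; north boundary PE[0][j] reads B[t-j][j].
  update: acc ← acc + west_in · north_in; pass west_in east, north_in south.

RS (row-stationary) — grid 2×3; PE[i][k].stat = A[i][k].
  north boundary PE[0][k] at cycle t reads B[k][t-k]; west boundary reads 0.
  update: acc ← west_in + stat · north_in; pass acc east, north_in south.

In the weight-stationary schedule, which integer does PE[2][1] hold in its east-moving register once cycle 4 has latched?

register = 8

Tracing WS — 3×2 array, target PE[2][1]:
  after 0 — PE[1][1] acc=0, pass-E 0, pass-S 0
  after 0 — PE[2][0] acc=0, pass-E 0, pass-S 0
  after 0 — PE[2][1] acc=0, pass-E 0, pass-S 0
  after 1 — PE[1][1] acc=0, pass-E 0, pass-S 0
  after 1 — PE[2][0] acc=0, pass-E 0, pass-S 0
  after 1 — PE[2][1] acc=0, pass-E 0, pass-S 0
  after 2 — PE[1][1] acc=29, pass-E 2, pass-S 29
  after 2 — PE[2][0] acc=66, pass-E 2, pass-S 66
  after 2 — PE[2][1] acc=0, pass-E 0, pass-S 0
  after 3 — PE[1][1] acc=44, pass-E 2, pass-S 44
  after 3 — PE[2][0] acc=138, pass-E 8, pass-S 138
  after 3 — PE[2][1] acc=43, pass-E 2, pass-S 43
  after 4 — PE[1][1] acc=0, pass-E 0, pass-S 0
  after 4 — PE[2][0] acc=0, pass-E 0, pass-S 0
  after 4 — PE[2][1] acc=100, pass-E 8, pass-S 100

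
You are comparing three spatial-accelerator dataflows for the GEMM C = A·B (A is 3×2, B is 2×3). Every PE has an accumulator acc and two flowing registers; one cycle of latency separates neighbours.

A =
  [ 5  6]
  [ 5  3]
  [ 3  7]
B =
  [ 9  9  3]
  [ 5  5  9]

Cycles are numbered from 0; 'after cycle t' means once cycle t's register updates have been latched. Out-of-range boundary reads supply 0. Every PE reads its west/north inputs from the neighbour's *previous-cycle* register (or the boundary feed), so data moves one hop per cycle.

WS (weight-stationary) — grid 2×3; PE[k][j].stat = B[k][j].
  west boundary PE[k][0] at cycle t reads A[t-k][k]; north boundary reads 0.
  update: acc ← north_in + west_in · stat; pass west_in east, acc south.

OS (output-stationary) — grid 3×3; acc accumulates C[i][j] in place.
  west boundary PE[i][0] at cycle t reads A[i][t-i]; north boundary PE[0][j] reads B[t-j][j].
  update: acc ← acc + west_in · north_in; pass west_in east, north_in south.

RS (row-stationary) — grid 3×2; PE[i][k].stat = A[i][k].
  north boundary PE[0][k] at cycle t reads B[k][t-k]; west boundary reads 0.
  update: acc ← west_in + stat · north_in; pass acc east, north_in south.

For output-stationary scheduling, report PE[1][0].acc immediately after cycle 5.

OS on a 3×3 grid — tracing PE[1][0] and its feeders:
  t=0 PE[0][0]: acc=45 h=5 v=9
  t=0 PE[1][0]: acc=0 h=0 v=0
  t=1 PE[0][0]: acc=75 h=6 v=5
  t=1 PE[1][0]: acc=45 h=5 v=9
  t=2 PE[0][0]: acc=75 h=0 v=0
  t=2 PE[1][0]: acc=60 h=3 v=5
  t=3 PE[0][0]: acc=75 h=0 v=0
  t=3 PE[1][0]: acc=60 h=0 v=0
  t=4 PE[0][0]: acc=75 h=0 v=0
  t=4 PE[1][0]: acc=60 h=0 v=0
  t=5 PE[0][0]: acc=75 h=0 v=0
  t=5 PE[1][0]: acc=60 h=0 v=0

PE[1][0].acc = 60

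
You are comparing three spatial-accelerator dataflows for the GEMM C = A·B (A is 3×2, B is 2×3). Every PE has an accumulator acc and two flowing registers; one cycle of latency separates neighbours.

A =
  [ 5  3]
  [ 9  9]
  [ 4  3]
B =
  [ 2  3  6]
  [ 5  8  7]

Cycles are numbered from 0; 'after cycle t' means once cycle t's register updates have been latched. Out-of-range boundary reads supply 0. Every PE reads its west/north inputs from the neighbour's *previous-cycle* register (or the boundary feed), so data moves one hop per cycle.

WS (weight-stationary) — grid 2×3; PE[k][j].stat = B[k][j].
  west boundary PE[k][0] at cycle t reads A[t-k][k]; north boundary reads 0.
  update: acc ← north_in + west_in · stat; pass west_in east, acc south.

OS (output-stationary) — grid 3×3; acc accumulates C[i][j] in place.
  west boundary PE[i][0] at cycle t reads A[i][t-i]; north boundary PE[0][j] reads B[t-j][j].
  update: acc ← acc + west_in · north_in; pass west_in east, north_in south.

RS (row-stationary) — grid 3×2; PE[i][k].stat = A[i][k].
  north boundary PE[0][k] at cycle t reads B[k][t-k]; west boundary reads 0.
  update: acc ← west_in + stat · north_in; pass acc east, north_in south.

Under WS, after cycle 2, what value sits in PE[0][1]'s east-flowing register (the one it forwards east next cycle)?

Tracing WS — 2×3 array, target PE[0][1]:
  step 0 · PE0,0: acc=10; fwd→5 fwd↓10
  step 0 · PE0,1: acc=0; fwd→0 fwd↓0
  step 1 · PE0,0: acc=18; fwd→9 fwd↓18
  step 1 · PE0,1: acc=15; fwd→5 fwd↓15
  step 2 · PE0,0: acc=8; fwd→4 fwd↓8
  step 2 · PE0,1: acc=27; fwd→9 fwd↓27

register = 9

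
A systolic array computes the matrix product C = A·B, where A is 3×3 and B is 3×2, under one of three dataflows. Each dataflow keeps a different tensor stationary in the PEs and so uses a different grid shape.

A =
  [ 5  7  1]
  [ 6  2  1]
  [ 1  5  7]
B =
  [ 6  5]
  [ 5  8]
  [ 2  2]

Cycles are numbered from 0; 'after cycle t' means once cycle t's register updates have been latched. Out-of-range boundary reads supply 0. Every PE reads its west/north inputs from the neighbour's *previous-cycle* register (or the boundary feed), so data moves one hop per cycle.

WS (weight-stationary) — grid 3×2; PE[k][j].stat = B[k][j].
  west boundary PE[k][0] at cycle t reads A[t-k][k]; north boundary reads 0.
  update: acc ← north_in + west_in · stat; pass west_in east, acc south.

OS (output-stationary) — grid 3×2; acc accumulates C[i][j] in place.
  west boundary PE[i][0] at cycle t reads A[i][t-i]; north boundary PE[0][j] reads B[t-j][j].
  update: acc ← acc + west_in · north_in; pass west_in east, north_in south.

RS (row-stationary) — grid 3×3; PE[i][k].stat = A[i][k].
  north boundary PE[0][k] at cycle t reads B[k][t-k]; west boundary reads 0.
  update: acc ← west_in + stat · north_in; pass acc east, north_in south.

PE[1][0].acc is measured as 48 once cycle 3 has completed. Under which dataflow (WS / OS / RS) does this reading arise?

Under WS (3×2), PE[1][0]:
  [0] (1,0) acc=0 (h:0 v:0)
  [1] (1,0) acc=65 (h:7 v:65)
  [2] (1,0) acc=46 (h:2 v:46)
  [3] (1,0) acc=31 (h:5 v:31)
Under OS (3×2), PE[1][0]:
  [0] (1,0) acc=0 (h:0 v:0)
  [1] (1,0) acc=36 (h:6 v:6)
  [2] (1,0) acc=46 (h:2 v:5)
  [3] (1,0) acc=48 (h:1 v:2)
Under RS (3×3), PE[1][0]:
  [0] (1,0) acc=0 (h:0 v:0)
  [1] (1,0) acc=36 (h:36 v:6)
  [2] (1,0) acc=30 (h:30 v:5)
  [3] (1,0) acc=0 (h:0 v:0)

dataflow = OS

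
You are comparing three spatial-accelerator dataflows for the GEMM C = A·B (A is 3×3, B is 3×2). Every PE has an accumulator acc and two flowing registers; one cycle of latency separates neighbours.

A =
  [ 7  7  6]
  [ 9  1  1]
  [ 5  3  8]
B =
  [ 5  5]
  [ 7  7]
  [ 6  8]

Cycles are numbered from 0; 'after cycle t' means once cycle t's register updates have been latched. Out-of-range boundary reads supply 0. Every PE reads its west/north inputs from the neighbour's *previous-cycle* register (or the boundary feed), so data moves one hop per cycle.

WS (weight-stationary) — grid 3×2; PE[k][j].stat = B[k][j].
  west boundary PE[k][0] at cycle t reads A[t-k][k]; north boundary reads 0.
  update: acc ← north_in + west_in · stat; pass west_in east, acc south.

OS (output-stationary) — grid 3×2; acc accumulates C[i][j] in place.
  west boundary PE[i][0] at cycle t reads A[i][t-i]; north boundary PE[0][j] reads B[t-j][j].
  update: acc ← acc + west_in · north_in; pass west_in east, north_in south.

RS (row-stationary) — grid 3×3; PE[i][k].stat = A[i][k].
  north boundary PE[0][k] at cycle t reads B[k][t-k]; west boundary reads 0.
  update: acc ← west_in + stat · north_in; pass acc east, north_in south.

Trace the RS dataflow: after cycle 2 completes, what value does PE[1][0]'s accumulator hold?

PE[1][0].acc = 45

RS 3×3: PE[1][0] cycle-by-cycle (with neighbour feeds):
  after 0 — PE[0][0] acc=35, pass-E 35, pass-S 5
  after 0 — PE[1][0] acc=0, pass-E 0, pass-S 0
  after 1 — PE[0][0] acc=35, pass-E 35, pass-S 5
  after 1 — PE[1][0] acc=45, pass-E 45, pass-S 5
  after 2 — PE[0][0] acc=0, pass-E 0, pass-S 0
  after 2 — PE[1][0] acc=45, pass-E 45, pass-S 5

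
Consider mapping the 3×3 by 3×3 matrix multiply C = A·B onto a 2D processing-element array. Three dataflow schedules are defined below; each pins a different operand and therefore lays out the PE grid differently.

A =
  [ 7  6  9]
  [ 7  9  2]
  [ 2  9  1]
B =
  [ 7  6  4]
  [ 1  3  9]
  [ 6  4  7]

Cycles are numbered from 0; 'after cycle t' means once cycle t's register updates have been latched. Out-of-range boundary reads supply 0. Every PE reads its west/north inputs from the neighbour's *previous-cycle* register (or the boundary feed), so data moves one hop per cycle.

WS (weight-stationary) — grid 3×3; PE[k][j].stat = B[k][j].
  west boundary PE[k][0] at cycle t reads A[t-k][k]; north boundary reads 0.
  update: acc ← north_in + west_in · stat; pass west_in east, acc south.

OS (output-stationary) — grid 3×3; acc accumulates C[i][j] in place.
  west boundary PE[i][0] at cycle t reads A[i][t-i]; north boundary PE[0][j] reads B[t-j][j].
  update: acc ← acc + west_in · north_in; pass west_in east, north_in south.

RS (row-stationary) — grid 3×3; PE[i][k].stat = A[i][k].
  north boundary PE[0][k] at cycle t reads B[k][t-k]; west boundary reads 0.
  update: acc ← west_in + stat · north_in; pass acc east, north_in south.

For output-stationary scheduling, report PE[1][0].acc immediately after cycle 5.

Tracing OS — 3×3 array, target PE[1][0]:
  after 0 — PE[0][0] acc=49, pass-E 7, pass-S 7
  after 0 — PE[1][0] acc=0, pass-E 0, pass-S 0
  after 1 — PE[0][0] acc=55, pass-E 6, pass-S 1
  after 1 — PE[1][0] acc=49, pass-E 7, pass-S 7
  after 2 — PE[0][0] acc=109, pass-E 9, pass-S 6
  after 2 — PE[1][0] acc=58, pass-E 9, pass-S 1
  after 3 — PE[0][0] acc=109, pass-E 0, pass-S 0
  after 3 — PE[1][0] acc=70, pass-E 2, pass-S 6
  after 4 — PE[0][0] acc=109, pass-E 0, pass-S 0
  after 4 — PE[1][0] acc=70, pass-E 0, pass-S 0
  after 5 — PE[0][0] acc=109, pass-E 0, pass-S 0
  after 5 — PE[1][0] acc=70, pass-E 0, pass-S 0

PE[1][0].acc = 70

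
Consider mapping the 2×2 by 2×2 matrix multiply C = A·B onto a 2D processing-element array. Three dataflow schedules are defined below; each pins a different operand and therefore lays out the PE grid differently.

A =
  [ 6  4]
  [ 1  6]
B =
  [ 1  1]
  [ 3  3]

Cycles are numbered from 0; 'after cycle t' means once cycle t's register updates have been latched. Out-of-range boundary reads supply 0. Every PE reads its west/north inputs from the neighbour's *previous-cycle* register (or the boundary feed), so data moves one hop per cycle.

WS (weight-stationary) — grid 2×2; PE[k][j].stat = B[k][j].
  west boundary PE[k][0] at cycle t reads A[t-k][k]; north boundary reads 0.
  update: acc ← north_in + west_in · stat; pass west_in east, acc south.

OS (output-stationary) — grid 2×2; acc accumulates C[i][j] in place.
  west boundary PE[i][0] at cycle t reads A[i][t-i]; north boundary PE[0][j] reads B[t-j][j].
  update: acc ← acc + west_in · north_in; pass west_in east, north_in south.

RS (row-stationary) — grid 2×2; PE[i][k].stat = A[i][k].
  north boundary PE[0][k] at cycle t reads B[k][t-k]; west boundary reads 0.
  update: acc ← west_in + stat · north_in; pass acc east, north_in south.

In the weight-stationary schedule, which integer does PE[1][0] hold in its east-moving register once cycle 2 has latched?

register = 6

WS on a 2×2 grid — tracing PE[1][0] and its feeders:
  step 0 · PE0,0: acc=6; fwd→6 fwd↓6
  step 0 · PE1,0: acc=0; fwd→0 fwd↓0
  step 1 · PE0,0: acc=1; fwd→1 fwd↓1
  step 1 · PE1,0: acc=18; fwd→4 fwd↓18
  step 2 · PE0,0: acc=0; fwd→0 fwd↓0
  step 2 · PE1,0: acc=19; fwd→6 fwd↓19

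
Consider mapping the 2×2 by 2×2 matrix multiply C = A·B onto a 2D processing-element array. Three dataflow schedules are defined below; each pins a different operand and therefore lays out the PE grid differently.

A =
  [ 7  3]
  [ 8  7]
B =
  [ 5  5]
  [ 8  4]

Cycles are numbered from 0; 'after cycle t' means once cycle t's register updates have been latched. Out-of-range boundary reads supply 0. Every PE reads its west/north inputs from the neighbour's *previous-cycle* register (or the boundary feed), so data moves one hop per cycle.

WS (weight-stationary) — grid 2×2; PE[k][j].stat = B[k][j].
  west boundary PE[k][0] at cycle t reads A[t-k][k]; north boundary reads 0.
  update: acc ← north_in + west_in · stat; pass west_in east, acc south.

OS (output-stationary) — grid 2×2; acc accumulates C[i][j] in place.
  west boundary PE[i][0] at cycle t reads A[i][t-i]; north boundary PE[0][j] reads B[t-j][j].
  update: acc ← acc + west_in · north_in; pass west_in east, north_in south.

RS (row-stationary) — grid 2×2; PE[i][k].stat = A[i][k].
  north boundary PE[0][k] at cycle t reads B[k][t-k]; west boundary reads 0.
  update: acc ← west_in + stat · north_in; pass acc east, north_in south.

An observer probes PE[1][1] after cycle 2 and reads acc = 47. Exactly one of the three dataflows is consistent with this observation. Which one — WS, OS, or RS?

— WS: 2×2; PE[1][1] trace:
  t=0 PE[1][1]: acc=0 h=0 v=0
  t=1 PE[1][1]: acc=0 h=0 v=0
  t=2 PE[1][1]: acc=47 h=3 v=47
— OS: 2×2; PE[1][1] trace:
  t=0 PE[1][1]: acc=0 h=0 v=0
  t=1 PE[1][1]: acc=0 h=0 v=0
  t=2 PE[1][1]: acc=40 h=8 v=5
— RS: 2×2; PE[1][1] trace:
  t=0 PE[1][1]: acc=0 h=0 v=0
  t=1 PE[1][1]: acc=0 h=0 v=0
  t=2 PE[1][1]: acc=96 h=96 v=8

dataflow = WS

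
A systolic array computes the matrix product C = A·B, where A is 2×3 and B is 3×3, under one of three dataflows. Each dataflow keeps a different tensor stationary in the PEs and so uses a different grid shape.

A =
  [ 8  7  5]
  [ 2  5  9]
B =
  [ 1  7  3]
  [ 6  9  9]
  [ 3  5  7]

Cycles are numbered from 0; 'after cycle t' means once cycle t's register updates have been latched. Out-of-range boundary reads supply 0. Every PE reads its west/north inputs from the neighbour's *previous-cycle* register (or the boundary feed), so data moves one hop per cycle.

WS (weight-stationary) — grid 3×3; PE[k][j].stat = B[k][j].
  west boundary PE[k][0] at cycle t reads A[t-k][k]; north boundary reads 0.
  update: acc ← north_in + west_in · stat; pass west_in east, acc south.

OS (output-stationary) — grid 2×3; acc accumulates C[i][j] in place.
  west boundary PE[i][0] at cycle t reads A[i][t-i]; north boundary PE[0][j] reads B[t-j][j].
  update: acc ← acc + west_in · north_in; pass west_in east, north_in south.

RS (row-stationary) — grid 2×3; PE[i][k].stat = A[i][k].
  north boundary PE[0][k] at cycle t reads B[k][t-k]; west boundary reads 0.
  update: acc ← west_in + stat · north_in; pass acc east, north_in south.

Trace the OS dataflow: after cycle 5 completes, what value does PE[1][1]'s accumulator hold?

PE[1][1].acc = 104

OS on a 2×3 grid — tracing PE[1][1] and its feeders:
  c0 r0c1: 0 / 0 / 0
  c0 r1c0: 0 / 0 / 0
  c0 r1c1: 0 / 0 / 0
  c1 r0c1: 56 / 8 / 7
  c1 r1c0: 2 / 2 / 1
  c1 r1c1: 0 / 0 / 0
  c2 r0c1: 119 / 7 / 9
  c2 r1c0: 32 / 5 / 6
  c2 r1c1: 14 / 2 / 7
  c3 r0c1: 144 / 5 / 5
  c3 r1c0: 59 / 9 / 3
  c3 r1c1: 59 / 5 / 9
  c4 r0c1: 144 / 0 / 0
  c4 r1c0: 59 / 0 / 0
  c4 r1c1: 104 / 9 / 5
  c5 r0c1: 144 / 0 / 0
  c5 r1c0: 59 / 0 / 0
  c5 r1c1: 104 / 0 / 0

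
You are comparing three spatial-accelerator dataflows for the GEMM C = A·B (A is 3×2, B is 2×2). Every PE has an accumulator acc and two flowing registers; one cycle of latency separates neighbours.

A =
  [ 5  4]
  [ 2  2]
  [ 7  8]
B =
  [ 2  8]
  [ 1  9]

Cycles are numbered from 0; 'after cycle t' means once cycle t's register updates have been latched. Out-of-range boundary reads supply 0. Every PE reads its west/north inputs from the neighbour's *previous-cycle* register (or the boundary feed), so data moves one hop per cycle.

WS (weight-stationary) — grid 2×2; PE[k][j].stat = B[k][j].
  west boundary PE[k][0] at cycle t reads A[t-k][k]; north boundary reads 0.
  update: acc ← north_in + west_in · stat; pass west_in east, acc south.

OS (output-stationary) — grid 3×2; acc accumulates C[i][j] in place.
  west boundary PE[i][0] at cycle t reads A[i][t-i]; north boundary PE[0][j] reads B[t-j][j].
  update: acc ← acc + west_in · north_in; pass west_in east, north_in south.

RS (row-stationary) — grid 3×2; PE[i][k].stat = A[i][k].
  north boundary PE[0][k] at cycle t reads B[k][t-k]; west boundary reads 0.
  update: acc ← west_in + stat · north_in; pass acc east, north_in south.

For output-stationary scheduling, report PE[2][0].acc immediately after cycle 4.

OS (3×2). Following PE[2][0] plus its west/north inputs:
  cycle 0: PE[1][0] → acc 0, east 0, south 0
  cycle 0: PE[2][0] → acc 0, east 0, south 0
  cycle 1: PE[1][0] → acc 4, east 2, south 2
  cycle 1: PE[2][0] → acc 0, east 0, south 0
  cycle 2: PE[1][0] → acc 6, east 2, south 1
  cycle 2: PE[2][0] → acc 14, east 7, south 2
  cycle 3: PE[1][0] → acc 6, east 0, south 0
  cycle 3: PE[2][0] → acc 22, east 8, south 1
  cycle 4: PE[1][0] → acc 6, east 0, south 0
  cycle 4: PE[2][0] → acc 22, east 0, south 0

PE[2][0].acc = 22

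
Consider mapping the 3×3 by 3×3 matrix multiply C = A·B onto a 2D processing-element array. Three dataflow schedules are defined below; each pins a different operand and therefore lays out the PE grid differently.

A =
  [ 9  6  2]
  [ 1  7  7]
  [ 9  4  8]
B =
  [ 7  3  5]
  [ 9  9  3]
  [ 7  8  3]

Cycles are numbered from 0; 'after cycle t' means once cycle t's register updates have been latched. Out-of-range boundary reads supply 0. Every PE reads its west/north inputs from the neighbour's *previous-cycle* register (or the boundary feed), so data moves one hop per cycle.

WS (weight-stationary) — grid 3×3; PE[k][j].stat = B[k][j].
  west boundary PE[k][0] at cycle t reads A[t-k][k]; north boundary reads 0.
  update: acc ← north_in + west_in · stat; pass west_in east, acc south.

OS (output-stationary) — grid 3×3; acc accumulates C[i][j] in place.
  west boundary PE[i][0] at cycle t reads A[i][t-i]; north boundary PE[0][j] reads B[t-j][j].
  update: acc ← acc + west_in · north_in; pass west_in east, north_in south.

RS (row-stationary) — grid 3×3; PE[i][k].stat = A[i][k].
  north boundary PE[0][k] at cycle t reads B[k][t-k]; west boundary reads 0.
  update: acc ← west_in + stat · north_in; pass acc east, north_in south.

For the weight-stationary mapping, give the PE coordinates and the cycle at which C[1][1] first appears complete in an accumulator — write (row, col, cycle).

(row, col, cycle) = (2, 1, 4)

WS — PE[2][1] is where C[1][1] collects:
  0: (2,1).acc=0  regs=<0,0>
  1: (2,1).acc=0  regs=<0,0>
  2: (2,1).acc=0  regs=<0,0>
  3: (2,1).acc=97  regs=<2,97>
  4: (2,1).acc=122  regs=<7,122>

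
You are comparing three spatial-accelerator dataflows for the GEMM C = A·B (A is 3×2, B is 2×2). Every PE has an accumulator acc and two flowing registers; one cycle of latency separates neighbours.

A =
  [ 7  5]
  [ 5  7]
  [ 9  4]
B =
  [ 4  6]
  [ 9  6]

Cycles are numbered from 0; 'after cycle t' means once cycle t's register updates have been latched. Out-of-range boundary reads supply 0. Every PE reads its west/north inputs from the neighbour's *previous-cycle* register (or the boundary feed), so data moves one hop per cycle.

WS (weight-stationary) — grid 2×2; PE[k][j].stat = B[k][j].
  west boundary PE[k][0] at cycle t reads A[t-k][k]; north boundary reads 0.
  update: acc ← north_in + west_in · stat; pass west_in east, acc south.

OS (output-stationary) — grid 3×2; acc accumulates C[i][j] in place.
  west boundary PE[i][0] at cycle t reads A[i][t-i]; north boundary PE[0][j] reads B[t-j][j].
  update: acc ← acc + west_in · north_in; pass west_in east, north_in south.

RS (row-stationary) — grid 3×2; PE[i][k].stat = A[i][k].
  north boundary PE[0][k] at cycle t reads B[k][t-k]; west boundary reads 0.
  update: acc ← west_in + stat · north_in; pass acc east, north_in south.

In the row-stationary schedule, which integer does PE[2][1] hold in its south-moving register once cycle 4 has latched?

register = 6

RS on a 3×2 grid — tracing PE[2][1] and its feeders:
  t=0 PE[1][1]: acc=0 h=0 v=0
  t=0 PE[2][0]: acc=0 h=0 v=0
  t=0 PE[2][1]: acc=0 h=0 v=0
  t=1 PE[1][1]: acc=0 h=0 v=0
  t=1 PE[2][0]: acc=0 h=0 v=0
  t=1 PE[2][1]: acc=0 h=0 v=0
  t=2 PE[1][1]: acc=83 h=83 v=9
  t=2 PE[2][0]: acc=36 h=36 v=4
  t=2 PE[2][1]: acc=0 h=0 v=0
  t=3 PE[1][1]: acc=72 h=72 v=6
  t=3 PE[2][0]: acc=54 h=54 v=6
  t=3 PE[2][1]: acc=72 h=72 v=9
  t=4 PE[1][1]: acc=0 h=0 v=0
  t=4 PE[2][0]: acc=0 h=0 v=0
  t=4 PE[2][1]: acc=78 h=78 v=6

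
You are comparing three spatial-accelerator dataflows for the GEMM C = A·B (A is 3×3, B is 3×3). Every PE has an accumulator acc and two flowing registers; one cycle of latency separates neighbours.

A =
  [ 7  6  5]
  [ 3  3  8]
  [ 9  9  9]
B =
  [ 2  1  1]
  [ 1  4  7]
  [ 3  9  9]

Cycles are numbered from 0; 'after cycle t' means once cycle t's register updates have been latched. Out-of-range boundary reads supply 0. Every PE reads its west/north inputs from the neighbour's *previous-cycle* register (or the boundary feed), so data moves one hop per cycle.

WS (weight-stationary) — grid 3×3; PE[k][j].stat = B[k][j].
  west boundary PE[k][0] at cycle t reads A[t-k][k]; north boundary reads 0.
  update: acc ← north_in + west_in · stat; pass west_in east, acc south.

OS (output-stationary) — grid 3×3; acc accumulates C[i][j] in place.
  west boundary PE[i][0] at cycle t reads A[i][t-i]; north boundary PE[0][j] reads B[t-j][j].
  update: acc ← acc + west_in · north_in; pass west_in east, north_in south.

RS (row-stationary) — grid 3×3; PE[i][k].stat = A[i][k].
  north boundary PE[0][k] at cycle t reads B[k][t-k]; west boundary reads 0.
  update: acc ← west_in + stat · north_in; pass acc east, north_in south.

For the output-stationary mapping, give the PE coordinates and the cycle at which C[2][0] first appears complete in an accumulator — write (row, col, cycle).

(row, col, cycle) = (2, 0, 4)

OS: C[2][0] accumulates in PE[2][0]:
  [0] (2,0) acc=0 (h:0 v:0)
  [1] (2,0) acc=0 (h:0 v:0)
  [2] (2,0) acc=18 (h:9 v:2)
  [3] (2,0) acc=27 (h:9 v:1)
  [4] (2,0) acc=54 (h:9 v:3)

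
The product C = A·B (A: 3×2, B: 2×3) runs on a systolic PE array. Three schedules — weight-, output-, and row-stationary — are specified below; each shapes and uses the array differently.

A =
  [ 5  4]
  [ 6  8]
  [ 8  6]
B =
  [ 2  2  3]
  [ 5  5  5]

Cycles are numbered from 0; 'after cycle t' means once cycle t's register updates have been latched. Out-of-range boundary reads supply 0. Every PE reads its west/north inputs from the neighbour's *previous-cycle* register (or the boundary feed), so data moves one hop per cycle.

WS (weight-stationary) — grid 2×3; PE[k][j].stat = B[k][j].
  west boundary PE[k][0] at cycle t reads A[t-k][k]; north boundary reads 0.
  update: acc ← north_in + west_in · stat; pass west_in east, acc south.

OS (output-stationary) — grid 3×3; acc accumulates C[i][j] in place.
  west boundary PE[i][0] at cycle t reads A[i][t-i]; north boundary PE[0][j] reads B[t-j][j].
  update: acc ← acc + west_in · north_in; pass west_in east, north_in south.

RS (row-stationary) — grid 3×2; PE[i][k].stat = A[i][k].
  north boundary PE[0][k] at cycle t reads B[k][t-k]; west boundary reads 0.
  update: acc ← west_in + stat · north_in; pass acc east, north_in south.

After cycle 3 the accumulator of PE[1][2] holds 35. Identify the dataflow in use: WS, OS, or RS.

— WS: 2×3; PE[1][2] trace:
  [0] (1,2) acc=0 (h:0 v:0)
  [1] (1,2) acc=0 (h:0 v:0)
  [2] (1,2) acc=0 (h:0 v:0)
  [3] (1,2) acc=35 (h:4 v:35)
— OS: 3×3; PE[1][2] trace:
  [0] (1,2) acc=0 (h:0 v:0)
  [1] (1,2) acc=0 (h:0 v:0)
  [2] (1,2) acc=0 (h:0 v:0)
  [3] (1,2) acc=18 (h:6 v:3)
RS: PE[1][2] is outside its 3×2 grid.

dataflow = WS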